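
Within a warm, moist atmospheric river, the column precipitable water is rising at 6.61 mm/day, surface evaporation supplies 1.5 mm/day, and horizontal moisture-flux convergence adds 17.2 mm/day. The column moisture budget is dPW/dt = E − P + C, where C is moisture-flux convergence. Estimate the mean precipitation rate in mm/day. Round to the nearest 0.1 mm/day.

dPW/dt = +6.61 mm/day.
P = E + C − dPW/dt = 1.5 + (17.2) − (+6.61) = 12.1 mm/day.

P ≈ 12.1 mm/day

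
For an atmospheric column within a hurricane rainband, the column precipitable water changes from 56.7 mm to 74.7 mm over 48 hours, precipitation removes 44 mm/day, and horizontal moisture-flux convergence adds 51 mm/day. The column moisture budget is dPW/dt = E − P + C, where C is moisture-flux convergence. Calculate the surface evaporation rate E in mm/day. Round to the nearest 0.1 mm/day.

E ≈ 2.0 mm/day

dPW/dt = (74.7 − 56.7) mm / (48/24 day) = +9.000 mm/day.
E = dPW/dt + P − C = (+9.000) + 44 − (51) = 2.0 mm/day.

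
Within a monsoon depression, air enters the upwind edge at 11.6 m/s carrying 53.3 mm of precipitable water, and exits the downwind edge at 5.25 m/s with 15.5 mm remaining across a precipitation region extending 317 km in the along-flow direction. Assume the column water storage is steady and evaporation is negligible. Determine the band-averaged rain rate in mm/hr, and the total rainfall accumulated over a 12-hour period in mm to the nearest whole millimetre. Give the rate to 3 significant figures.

Column moisture flux per unit crosswind length is F = V × PW.
Inflow: F_in = 11.6 × 53.3 = 618.28 mm·m/s
Outflow: F_out = 5.25 × 15.5 = 81.375 mm·m/s
Steady-state rate R = (F_in − F_out)/L = (618.28 − 81.375) / 317000 m = 1.694e-03 mm/s.
R = 1.694e-03 × 3600 = 6.10 mm/hr.
Over 12 h: total = 6.10 × 12 = 73.2 ≈ 73 mm.

R ≈ 6.10 mm/hr; total ≈ 73 mm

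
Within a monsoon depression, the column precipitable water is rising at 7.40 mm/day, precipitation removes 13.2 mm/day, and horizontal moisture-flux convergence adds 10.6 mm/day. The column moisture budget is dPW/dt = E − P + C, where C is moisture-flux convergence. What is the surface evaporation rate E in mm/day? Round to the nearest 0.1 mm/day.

E ≈ 10.0 mm/day

dPW/dt = +7.40 mm/day.
E = dPW/dt + P − C = (+7.40) + 13.2 − (10.6) = 10.0 mm/day.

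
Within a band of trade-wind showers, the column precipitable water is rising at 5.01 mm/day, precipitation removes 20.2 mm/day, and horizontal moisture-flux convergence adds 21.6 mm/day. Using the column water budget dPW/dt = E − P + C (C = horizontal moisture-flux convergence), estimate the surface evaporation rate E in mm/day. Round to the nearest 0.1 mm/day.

dPW/dt = +5.01 mm/day.
E = dPW/dt + P − C = (+5.01) + 20.2 − (21.6) = 3.6 mm/day.

E ≈ 3.6 mm/day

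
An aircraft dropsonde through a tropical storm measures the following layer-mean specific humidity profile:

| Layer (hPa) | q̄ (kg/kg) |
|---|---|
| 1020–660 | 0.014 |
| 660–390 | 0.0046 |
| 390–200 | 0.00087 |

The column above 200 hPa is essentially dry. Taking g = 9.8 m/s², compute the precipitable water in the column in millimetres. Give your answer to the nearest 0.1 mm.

Precipitable water is the column-integrated vapour mass per unit area: PW = (1/g) Σ q̄ Δp, with q in kg/kg and Δp in Pa (1 kg/m² of water = 1 mm).
Layer 1020–660 hPa: Δp = 360 hPa = 36000 Pa, q̄ = 0.014 kg/kg → 0.014 × 36000 / 9.8 = 51.43 mm
Layer 660–390 hPa: Δp = 270 hPa = 27000 Pa, q̄ = 0.0046 kg/kg → 0.0046 × 27000 / 9.8 = 12.67 mm
Layer 390–200 hPa: Δp = 190 hPa = 19000 Pa, q̄ = 0.00087 kg/kg → 0.00087 × 19000 / 9.8 = 1.69 mm
PW = 51.43 + 12.67 + 1.69 = 65.79 ≈ 65.8 mm.

PW ≈ 65.8 mm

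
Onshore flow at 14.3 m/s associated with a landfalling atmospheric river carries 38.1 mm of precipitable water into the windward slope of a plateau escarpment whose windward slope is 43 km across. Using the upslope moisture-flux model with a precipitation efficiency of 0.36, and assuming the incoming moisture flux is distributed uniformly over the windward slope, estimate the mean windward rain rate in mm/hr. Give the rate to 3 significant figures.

R ≈ 16.4 mm/hr

Incoming column moisture flux per unit ridge length: F = V × PW = 14.3 × 38.1 = 544.83 mm·m/s.
Spread over the 43 km slope with efficiency ε = 0.36: R = ε·F/W = 0.36 × 544.83 / 43000 m = 4.561e-03 mm/s.
R = 4.561e-03 × 3600 = 16.4 mm/hr.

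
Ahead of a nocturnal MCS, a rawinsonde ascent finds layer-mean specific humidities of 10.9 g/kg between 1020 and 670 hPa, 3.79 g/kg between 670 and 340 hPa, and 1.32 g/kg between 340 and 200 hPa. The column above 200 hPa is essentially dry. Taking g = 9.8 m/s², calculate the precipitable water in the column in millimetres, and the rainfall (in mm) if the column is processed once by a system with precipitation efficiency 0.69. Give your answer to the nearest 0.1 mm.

Precipitable water is the column-integrated vapour mass per unit area: PW = (1/g) Σ q̄ Δp, with q in kg/kg and Δp in Pa (1 kg/m² of water = 1 mm).
Layer 1020–670 hPa: Δp = 350 hPa = 35000 Pa, q̄ = 0.0109 kg/kg → 0.0109 × 35000 / 9.8 = 38.93 mm
Layer 670–340 hPa: Δp = 330 hPa = 33000 Pa, q̄ = 0.00379 kg/kg → 0.00379 × 33000 / 9.8 = 12.76 mm
Layer 340–200 hPa: Δp = 140 hPa = 14000 Pa, q̄ = 0.00132 kg/kg → 0.00132 × 14000 / 9.8 = 1.89 mm
PW = 38.93 + 12.76 + 1.89 = 53.58 ≈ 53.6 mm.
Rainfall = ε × PW = 0.69 × 53.6 = 37.0 mm.

PW ≈ 53.6 mm; rainfall ≈ 37.0 mm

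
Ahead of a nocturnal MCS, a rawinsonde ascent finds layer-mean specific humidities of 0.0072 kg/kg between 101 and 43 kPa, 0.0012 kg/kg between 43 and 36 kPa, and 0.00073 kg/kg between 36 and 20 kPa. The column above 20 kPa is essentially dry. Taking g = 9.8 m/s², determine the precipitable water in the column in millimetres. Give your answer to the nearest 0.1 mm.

Precipitable water is the column-integrated vapour mass per unit area: PW = (1/g) Σ q̄ Δp, with q in kg/kg and Δp in Pa (1 kg/m² of water = 1 mm).
Layer 101–43 kPa: Δp = 580 hPa = 58000 Pa, q̄ = 0.0072 kg/kg → 0.0072 × 58000 / 9.8 = 42.61 mm
Layer 43–36 kPa: Δp = 70 hPa = 7000 Pa, q̄ = 0.0012 kg/kg → 0.0012 × 7000 / 9.8 = 0.86 mm
Layer 36–20 kPa: Δp = 160 hPa = 16000 Pa, q̄ = 0.00073 kg/kg → 0.00073 × 16000 / 9.8 = 1.19 mm
PW = 42.61 + 0.86 + 1.19 = 44.66 ≈ 44.7 mm.

PW ≈ 44.7 mm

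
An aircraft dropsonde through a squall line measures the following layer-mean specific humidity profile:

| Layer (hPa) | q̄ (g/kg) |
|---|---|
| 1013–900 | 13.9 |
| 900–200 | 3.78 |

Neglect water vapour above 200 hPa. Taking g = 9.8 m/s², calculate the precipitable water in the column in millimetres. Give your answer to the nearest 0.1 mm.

PW ≈ 43.0 mm

Precipitable water is the column-integrated vapour mass per unit area: PW = (1/g) Σ q̄ Δp, with q in kg/kg and Δp in Pa (1 kg/m² of water = 1 mm).
Layer 1013–900 hPa: Δp = 113 hPa = 11300 Pa, q̄ = 0.0139 kg/kg → 0.0139 × 11300 / 9.8 = 16.03 mm
Layer 900–200 hPa: Δp = 700 hPa = 70000 Pa, q̄ = 0.00378 kg/kg → 0.00378 × 70000 / 9.8 = 27.00 mm
PW = 16.03 + 27.00 = 43.03 ≈ 43.0 mm.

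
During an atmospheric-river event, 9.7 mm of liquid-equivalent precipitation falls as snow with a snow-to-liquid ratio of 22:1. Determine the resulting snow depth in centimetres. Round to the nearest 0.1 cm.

Snow depth = liquid × ratio = 9.7 mm × 22 = 213.4 mm = 21.3 cm.

snow depth ≈ 21.3 cm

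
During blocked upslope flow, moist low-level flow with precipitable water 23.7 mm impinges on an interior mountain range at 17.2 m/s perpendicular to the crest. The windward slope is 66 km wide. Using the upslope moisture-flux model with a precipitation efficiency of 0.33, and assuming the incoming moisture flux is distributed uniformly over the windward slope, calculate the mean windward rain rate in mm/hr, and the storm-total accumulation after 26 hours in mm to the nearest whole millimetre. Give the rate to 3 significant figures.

R ≈ 7.34 mm/hr; total ≈ 191 mm

Incoming column moisture flux per unit ridge length: F = V × PW = 17.2 × 23.7 = 407.64 mm·m/s.
Spread over the 66 km slope with efficiency ε = 0.33: R = ε·F/W = 0.33 × 407.64 / 66000 m = 2.038e-03 mm/s.
R = 2.038e-03 × 3600 = 7.34 mm/hr.
Over 26 h: total = 7.34 × 26 = 190.84 ≈ 191 mm.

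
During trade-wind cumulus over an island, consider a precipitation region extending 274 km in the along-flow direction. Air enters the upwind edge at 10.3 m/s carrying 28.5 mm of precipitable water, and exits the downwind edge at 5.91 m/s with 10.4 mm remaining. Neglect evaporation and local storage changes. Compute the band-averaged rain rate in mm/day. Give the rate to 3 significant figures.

Column moisture flux per unit crosswind length is F = V × PW.
Inflow: F_in = 10.3 × 28.5 = 293.55 mm·m/s
Outflow: F_out = 5.91 × 10.4 = 61.464 mm·m/s
Steady-state rate R = (F_in − F_out)/L = (293.55 − 61.464) / 274000 m = 8.470e-04 mm/s.
R = 8.470e-04 × 3600 × 24 = 73.2 mm/day.

R ≈ 73.2 mm/day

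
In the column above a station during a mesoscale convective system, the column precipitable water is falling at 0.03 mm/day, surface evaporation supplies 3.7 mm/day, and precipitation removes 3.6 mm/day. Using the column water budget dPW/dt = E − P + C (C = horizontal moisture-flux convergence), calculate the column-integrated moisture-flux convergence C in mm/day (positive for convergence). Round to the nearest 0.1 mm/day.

C ≈ -0.1 mm/day

dPW/dt = -0.03 mm/day.
C = dPW/dt − E + P = (-0.03) − 3.7 + 3.6 = -0.1 mm/day.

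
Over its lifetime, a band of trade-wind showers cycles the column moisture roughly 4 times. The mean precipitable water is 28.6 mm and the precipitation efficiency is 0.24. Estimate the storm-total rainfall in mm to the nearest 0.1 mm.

Each cycle deposits ε × PW = 0.24 × 28.6 = 6.864 mm.
Over 4 cycles: 4 × 6.864 = 27.5 mm.

rainfall ≈ 27.5 mm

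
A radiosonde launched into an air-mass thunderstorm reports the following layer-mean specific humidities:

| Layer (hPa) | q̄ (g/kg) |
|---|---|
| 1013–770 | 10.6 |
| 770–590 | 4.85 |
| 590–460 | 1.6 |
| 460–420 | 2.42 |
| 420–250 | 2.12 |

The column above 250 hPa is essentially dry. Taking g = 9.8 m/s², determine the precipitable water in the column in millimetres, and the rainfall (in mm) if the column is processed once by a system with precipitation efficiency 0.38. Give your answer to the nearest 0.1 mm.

PW ≈ 42.0 mm; rainfall ≈ 16.0 mm

Precipitable water is the column-integrated vapour mass per unit area: PW = (1/g) Σ q̄ Δp, with q in kg/kg and Δp in Pa (1 kg/m² of water = 1 mm).
Layer 1013–770 hPa: Δp = 243 hPa = 24300 Pa, q̄ = 0.0106 kg/kg → 0.0106 × 24300 / 9.8 = 26.28 mm
Layer 770–590 hPa: Δp = 180 hPa = 18000 Pa, q̄ = 0.00485 kg/kg → 0.00485 × 18000 / 9.8 = 8.91 mm
Layer 590–460 hPa: Δp = 130 hPa = 13000 Pa, q̄ = 0.0016 kg/kg → 0.0016 × 13000 / 9.8 = 2.12 mm
Layer 460–420 hPa: Δp = 40 hPa = 4000 Pa, q̄ = 0.00242 kg/kg → 0.00242 × 4000 / 9.8 = 0.99 mm
Layer 420–250 hPa: Δp = 170 hPa = 17000 Pa, q̄ = 0.00212 kg/kg → 0.00212 × 17000 / 9.8 = 3.68 mm
PW = 26.28 + 8.91 + 2.12 + 0.99 + 3.68 = 41.98 ≈ 42.0 mm.
Rainfall = ε × PW = 0.38 × 42.0 = 16.0 mm.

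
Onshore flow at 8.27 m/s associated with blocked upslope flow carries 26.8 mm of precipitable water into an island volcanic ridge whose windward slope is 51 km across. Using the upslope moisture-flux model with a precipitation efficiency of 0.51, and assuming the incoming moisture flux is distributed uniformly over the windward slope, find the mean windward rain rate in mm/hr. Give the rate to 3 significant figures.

R ≈ 7.98 mm/hr

Incoming column moisture flux per unit ridge length: F = V × PW = 8.27 × 26.8 = 221.636 mm·m/s.
Spread over the 51 km slope with efficiency ε = 0.51: R = ε·F/W = 0.51 × 221.636 / 51000 m = 2.216e-03 mm/s.
R = 2.216e-03 × 3600 = 7.98 mm/hr.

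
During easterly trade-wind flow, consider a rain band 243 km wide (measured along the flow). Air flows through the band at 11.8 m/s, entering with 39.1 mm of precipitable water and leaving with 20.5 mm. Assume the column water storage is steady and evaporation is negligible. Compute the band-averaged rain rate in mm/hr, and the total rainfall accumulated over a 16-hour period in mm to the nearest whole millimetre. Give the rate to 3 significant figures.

Column moisture flux per unit crosswind length is F = V × PW.
Inflow: F_in = 11.8 × 39.1 = 461.38 mm·m/s
Outflow: F_out = 11.8 × 20.5 = 241.9 mm·m/s
Steady-state rate R = (F_in − F_out)/L = (461.38 − 241.9) / 243000 m = 9.032e-04 mm/s.
R = 9.032e-04 × 3600 = 3.25 mm/hr.
Over 16 h: total = 3.25 × 16 = 52 mm.

R ≈ 3.25 mm/hr; total ≈ 52 mm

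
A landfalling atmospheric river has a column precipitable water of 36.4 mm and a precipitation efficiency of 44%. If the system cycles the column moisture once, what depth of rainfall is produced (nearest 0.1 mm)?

Rainfall = ε × PW = 0.44 × 36.4 = 16.0 mm.

rainfall ≈ 16.0 mm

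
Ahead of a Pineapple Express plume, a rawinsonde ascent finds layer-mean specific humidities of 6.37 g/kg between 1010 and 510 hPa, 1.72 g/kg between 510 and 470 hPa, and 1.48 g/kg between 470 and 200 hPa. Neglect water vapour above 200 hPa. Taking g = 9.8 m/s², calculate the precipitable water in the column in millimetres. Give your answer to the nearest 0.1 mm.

PW ≈ 37.3 mm

Precipitable water is the column-integrated vapour mass per unit area: PW = (1/g) Σ q̄ Δp, with q in kg/kg and Δp in Pa (1 kg/m² of water = 1 mm).
Layer 1010–510 hPa: Δp = 500 hPa = 50000 Pa, q̄ = 0.00637 kg/kg → 0.00637 × 50000 / 9.8 = 32.50 mm
Layer 510–470 hPa: Δp = 40 hPa = 4000 Pa, q̄ = 0.00172 kg/kg → 0.00172 × 4000 / 9.8 = 0.70 mm
Layer 470–200 hPa: Δp = 270 hPa = 27000 Pa, q̄ = 0.00148 kg/kg → 0.00148 × 27000 / 9.8 = 4.08 mm
PW = 32.50 + 0.70 + 4.08 = 37.28 ≈ 37.3 mm.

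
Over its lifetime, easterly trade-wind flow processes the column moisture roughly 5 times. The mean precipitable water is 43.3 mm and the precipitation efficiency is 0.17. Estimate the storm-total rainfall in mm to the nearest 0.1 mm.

Each cycle deposits ε × PW = 0.17 × 43.3 = 7.361 mm.
Over 5 cycles: 5 × 7.361 = 36.8 mm.

rainfall ≈ 36.8 mm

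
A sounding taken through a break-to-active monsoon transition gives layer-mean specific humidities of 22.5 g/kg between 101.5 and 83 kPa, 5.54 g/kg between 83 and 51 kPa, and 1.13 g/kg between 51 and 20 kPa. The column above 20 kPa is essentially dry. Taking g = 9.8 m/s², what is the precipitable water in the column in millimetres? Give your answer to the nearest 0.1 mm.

Precipitable water is the column-integrated vapour mass per unit area: PW = (1/g) Σ q̄ Δp, with q in kg/kg and Δp in Pa (1 kg/m² of water = 1 mm).
Layer 101.5–83 kPa: Δp = 185 hPa = 18500 Pa, q̄ = 0.0225 kg/kg → 0.0225 × 18500 / 9.8 = 42.47 mm
Layer 83–51 kPa: Δp = 320 hPa = 32000 Pa, q̄ = 0.00554 kg/kg → 0.00554 × 32000 / 9.8 = 18.09 mm
Layer 51–20 kPa: Δp = 310 hPa = 31000 Pa, q̄ = 0.00113 kg/kg → 0.00113 × 31000 / 9.8 = 3.57 mm
PW = 42.47 + 18.09 + 3.57 = 64.13 ≈ 64.1 mm.

PW ≈ 64.1 mm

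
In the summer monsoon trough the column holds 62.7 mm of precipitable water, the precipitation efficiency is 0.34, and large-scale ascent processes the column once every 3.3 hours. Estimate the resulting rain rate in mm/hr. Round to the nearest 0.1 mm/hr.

Each overturning extracts ε × PW = 0.34 × 62.7 = 21.318 mm.
Rate = ε·PW / τ = 21.318 / 3.3 h = 6.5 mm/hr.

R ≈ 6.5 mm/hr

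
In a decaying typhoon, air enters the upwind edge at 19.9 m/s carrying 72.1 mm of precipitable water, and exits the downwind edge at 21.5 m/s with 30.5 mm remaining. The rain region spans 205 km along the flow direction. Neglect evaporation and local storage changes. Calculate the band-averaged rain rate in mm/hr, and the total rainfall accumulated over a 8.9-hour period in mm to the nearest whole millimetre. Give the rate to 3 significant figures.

R ≈ 13.7 mm/hr; total ≈ 122 mm

Column moisture flux per unit crosswind length is F = V × PW.
Inflow: F_in = 19.9 × 72.1 = 1434.79 mm·m/s
Outflow: F_out = 21.5 × 30.5 = 655.75 mm·m/s
Steady-state rate R = (F_in − F_out)/L = (1434.79 − 655.75) / 205000 m = 3.800e-03 mm/s.
R = 3.800e-03 × 3600 = 13.7 mm/hr.
Over 8.9 h: total = 13.7 × 8.9 = 121.93 ≈ 122 mm.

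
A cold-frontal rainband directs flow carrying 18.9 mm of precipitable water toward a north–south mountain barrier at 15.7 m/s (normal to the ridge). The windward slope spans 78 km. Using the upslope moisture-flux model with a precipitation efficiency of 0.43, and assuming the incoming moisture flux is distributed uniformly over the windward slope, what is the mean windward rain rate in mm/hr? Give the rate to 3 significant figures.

Incoming column moisture flux per unit ridge length: F = V × PW = 15.7 × 18.9 = 296.73 mm·m/s.
Spread over the 78 km slope with efficiency ε = 0.43: R = ε·F/W = 0.43 × 296.73 / 78000 m = 1.636e-03 mm/s.
R = 1.636e-03 × 3600 = 5.89 mm/hr.

R ≈ 5.89 mm/hr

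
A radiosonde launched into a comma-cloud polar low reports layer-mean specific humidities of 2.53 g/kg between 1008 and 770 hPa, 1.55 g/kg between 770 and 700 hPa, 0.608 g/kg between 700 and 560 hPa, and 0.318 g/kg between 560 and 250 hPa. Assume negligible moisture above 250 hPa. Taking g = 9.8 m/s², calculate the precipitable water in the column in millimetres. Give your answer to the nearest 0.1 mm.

PW ≈ 9.1 mm

Precipitable water is the column-integrated vapour mass per unit area: PW = (1/g) Σ q̄ Δp, with q in kg/kg and Δp in Pa (1 kg/m² of water = 1 mm).
Layer 1008–770 hPa: Δp = 238 hPa = 23800 Pa, q̄ = 0.00253 kg/kg → 0.00253 × 23800 / 9.8 = 6.14 mm
Layer 770–700 hPa: Δp = 70 hPa = 7000 Pa, q̄ = 0.00155 kg/kg → 0.00155 × 7000 / 9.8 = 1.11 mm
Layer 700–560 hPa: Δp = 140 hPa = 14000 Pa, q̄ = 0.000608 kg/kg → 0.000608 × 14000 / 9.8 = 0.87 mm
Layer 560–250 hPa: Δp = 310 hPa = 31000 Pa, q̄ = 0.000318 kg/kg → 0.000318 × 31000 / 9.8 = 1.01 mm
PW = 6.14 + 1.11 + 0.87 + 1.01 = 9.13 ≈ 9.1 mm.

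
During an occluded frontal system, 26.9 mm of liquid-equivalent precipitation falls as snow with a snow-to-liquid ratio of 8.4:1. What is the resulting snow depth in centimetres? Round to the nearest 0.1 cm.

Snow depth = liquid × ratio = 26.9 mm × 8.4 = 225.96 mm = 22.6 cm.

snow depth ≈ 22.6 cm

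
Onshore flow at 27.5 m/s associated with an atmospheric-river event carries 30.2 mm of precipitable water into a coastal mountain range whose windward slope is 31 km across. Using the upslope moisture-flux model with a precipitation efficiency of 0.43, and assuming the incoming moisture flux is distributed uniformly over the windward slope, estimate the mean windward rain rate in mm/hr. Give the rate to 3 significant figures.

R ≈ 41.5 mm/hr

Incoming column moisture flux per unit ridge length: F = V × PW = 27.5 × 30.2 = 830.5 mm·m/s.
Spread over the 31 km slope with efficiency ε = 0.43: R = ε·F/W = 0.43 × 830.5 / 31000 m = 1.152e-02 mm/s.
R = 1.152e-02 × 3600 = 41.5 mm/hr.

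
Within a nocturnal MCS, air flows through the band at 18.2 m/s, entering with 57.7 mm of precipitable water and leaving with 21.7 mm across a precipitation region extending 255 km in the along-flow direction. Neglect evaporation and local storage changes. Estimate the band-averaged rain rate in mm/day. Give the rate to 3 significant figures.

Column moisture flux per unit crosswind length is F = V × PW.
Inflow: F_in = 18.2 × 57.7 = 1050.14 mm·m/s
Outflow: F_out = 18.2 × 21.7 = 394.94 mm·m/s
Steady-state rate R = (F_in − F_out)/L = (1050.14 − 394.94) / 255000 m = 2.569e-03 mm/s.
R = 2.569e-03 × 3600 × 24 = 222 mm/day.

R ≈ 222 mm/day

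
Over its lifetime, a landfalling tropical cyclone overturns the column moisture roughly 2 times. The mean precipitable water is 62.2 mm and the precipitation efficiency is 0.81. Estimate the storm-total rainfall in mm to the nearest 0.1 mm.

Each cycle deposits ε × PW = 0.81 × 62.2 = 50.382 mm.
Over 2 cycles: 2 × 50.382 = 100.8 mm.

rainfall ≈ 100.8 mm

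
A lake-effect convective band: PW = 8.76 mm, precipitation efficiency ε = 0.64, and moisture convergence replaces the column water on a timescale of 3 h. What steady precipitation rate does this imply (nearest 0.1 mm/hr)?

Each overturning extracts ε × PW = 0.64 × 8.76 = 5.6064 mm.
Rate = ε·PW / τ = 5.6064 / 3 h = 1.9 mm/hr.

R ≈ 1.9 mm/hr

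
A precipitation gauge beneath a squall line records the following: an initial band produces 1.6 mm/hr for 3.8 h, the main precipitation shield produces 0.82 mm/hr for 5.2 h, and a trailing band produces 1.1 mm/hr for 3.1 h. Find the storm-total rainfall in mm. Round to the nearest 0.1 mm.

Total = Σ Rᵢ Δtᵢ = 1.6 × 3.8 + 0.82 × 5.2 + 1.1 × 3.1
      = 6.08 + 4.264 + 3.41 = 13.8 mm.

total ≈ 13.8 mm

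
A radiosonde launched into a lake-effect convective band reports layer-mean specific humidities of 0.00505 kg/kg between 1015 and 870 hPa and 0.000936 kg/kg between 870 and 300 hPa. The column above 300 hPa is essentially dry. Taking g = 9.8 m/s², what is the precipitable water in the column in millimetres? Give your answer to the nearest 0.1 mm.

PW ≈ 12.9 mm

Precipitable water is the column-integrated vapour mass per unit area: PW = (1/g) Σ q̄ Δp, with q in kg/kg and Δp in Pa (1 kg/m² of water = 1 mm).
Layer 1015–870 hPa: Δp = 145 hPa = 14500 Pa, q̄ = 0.00505 kg/kg → 0.00505 × 14500 / 9.8 = 7.47 mm
Layer 870–300 hPa: Δp = 570 hPa = 57000 Pa, q̄ = 0.000936 kg/kg → 0.000936 × 57000 / 9.8 = 5.44 mm
PW = 7.47 + 5.44 = 12.91 ≈ 12.9 mm.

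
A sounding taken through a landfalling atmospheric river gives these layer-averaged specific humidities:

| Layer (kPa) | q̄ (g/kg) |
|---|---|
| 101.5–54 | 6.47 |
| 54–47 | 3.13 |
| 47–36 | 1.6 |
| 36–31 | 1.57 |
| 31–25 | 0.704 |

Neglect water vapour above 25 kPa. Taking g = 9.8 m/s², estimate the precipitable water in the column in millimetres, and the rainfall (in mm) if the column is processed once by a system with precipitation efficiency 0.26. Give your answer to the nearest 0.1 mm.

Precipitable water is the column-integrated vapour mass per unit area: PW = (1/g) Σ q̄ Δp, with q in kg/kg and Δp in Pa (1 kg/m² of water = 1 mm).
Layer 101.5–54 kPa: Δp = 475 hPa = 47500 Pa, q̄ = 0.00647 kg/kg → 0.00647 × 47500 / 9.8 = 31.36 mm
Layer 54–47 kPa: Δp = 70 hPa = 7000 Pa, q̄ = 0.00313 kg/kg → 0.00313 × 7000 / 9.8 = 2.24 mm
Layer 47–36 kPa: Δp = 110 hPa = 11000 Pa, q̄ = 0.0016 kg/kg → 0.0016 × 11000 / 9.8 = 1.80 mm
Layer 36–31 kPa: Δp = 50 hPa = 5000 Pa, q̄ = 0.00157 kg/kg → 0.00157 × 5000 / 9.8 = 0.80 mm
Layer 31–25 kPa: Δp = 60 hPa = 6000 Pa, q̄ = 0.000704 kg/kg → 0.000704 × 6000 / 9.8 = 0.43 mm
PW = 31.36 + 2.24 + 1.80 + 0.80 + 0.43 = 36.63 ≈ 36.6 mm.
Rainfall = ε × PW = 0.26 × 36.6 = 9.5 mm.

PW ≈ 36.6 mm; rainfall ≈ 9.5 mm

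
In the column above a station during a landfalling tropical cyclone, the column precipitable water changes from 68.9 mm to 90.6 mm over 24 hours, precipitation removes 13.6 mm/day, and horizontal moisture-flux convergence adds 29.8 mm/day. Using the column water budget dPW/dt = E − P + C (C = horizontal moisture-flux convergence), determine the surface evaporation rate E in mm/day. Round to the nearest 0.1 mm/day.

E ≈ 5.5 mm/day

dPW/dt = (90.6 − 68.9) mm / (24/24 day) = +21.700 mm/day.
E = dPW/dt + P − C = (+21.700) + 13.6 − (29.8) = 5.5 mm/day.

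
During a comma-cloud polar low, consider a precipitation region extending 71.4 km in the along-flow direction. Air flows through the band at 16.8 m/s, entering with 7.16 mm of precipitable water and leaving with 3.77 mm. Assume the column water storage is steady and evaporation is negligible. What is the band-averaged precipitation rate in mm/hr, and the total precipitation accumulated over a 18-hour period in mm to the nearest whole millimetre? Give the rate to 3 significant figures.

R ≈ 2.87 mm/hr; total ≈ 52 mm

Column moisture flux per unit crosswind length is F = V × PW.
Inflow: F_in = 16.8 × 7.16 = 120.288 mm·m/s
Outflow: F_out = 16.8 × 3.77 = 63.336 mm·m/s
Steady-state rate R = (F_in − F_out)/L = (120.288 − 63.336) / 71400 m = 7.976e-04 mm/s.
R = 7.976e-04 × 3600 = 2.87 mm/hr.
Over 18 h: total = 2.87 × 18 = 51.66 ≈ 52 mm.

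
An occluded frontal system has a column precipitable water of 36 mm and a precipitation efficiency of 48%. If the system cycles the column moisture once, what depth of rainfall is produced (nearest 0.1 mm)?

rainfall ≈ 17.3 mm

Rainfall = ε × PW = 0.48 × 36 = 17.3 mm.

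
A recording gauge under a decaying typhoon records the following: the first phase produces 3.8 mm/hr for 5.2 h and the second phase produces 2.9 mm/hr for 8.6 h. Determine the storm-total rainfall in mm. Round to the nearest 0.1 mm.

Total = Σ Rᵢ Δtᵢ = 3.8 × 5.2 + 2.9 × 8.6
      = 19.76 + 24.94 = 44.7 mm.

total ≈ 44.7 mm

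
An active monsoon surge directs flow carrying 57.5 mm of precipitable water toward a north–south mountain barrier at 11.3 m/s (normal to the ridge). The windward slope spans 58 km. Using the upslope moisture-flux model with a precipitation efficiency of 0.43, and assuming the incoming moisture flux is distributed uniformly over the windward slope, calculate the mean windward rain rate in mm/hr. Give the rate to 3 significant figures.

Incoming column moisture flux per unit ridge length: F = V × PW = 11.3 × 57.5 = 649.75 mm·m/s.
Spread over the 58 km slope with efficiency ε = 0.43: R = ε·F/W = 0.43 × 649.75 / 58000 m = 4.817e-03 mm/s.
R = 4.817e-03 × 3600 = 17.3 mm/hr.

R ≈ 17.3 mm/hr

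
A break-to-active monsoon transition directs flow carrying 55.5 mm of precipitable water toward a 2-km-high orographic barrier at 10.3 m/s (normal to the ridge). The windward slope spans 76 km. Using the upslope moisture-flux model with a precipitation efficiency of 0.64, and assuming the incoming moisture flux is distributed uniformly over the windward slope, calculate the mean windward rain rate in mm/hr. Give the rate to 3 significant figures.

R ≈ 17.3 mm/hr

Incoming column moisture flux per unit ridge length: F = V × PW = 10.3 × 55.5 = 571.65 mm·m/s.
Spread over the 76 km slope with efficiency ε = 0.64: R = ε·F/W = 0.64 × 571.65 / 76000 m = 4.814e-03 mm/s.
R = 4.814e-03 × 3600 = 17.3 mm/hr.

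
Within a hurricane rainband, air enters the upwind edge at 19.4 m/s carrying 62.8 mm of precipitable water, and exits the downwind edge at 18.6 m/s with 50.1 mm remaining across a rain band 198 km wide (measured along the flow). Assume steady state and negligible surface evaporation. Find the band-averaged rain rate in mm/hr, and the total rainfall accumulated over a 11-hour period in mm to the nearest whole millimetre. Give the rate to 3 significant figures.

Column moisture flux per unit crosswind length is F = V × PW.
Inflow: F_in = 19.4 × 62.8 = 1218.32 mm·m/s
Outflow: F_out = 18.6 × 50.1 = 931.86 mm·m/s
Steady-state rate R = (F_in − F_out)/L = (1218.32 − 931.86) / 198000 m = 1.447e-03 mm/s.
R = 1.447e-03 × 3600 = 5.21 mm/hr.
Over 11 h: total = 5.21 × 11 = 57.31 ≈ 57 mm.

R ≈ 5.21 mm/hr; total ≈ 57 mm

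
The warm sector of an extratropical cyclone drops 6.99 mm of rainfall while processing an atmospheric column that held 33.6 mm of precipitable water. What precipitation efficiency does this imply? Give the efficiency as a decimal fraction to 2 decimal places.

ε ≈ 0.21

ε = rainfall / PW = 6.99 / 33.6 = 0.21.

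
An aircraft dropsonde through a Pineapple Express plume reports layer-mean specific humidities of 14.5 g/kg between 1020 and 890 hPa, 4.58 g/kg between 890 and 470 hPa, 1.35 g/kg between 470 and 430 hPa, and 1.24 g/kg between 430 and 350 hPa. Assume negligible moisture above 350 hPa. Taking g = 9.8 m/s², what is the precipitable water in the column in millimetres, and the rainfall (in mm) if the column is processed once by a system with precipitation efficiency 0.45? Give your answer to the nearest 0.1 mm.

PW ≈ 40.4 mm; rainfall ≈ 18.2 mm

Precipitable water is the column-integrated vapour mass per unit area: PW = (1/g) Σ q̄ Δp, with q in kg/kg and Δp in Pa (1 kg/m² of water = 1 mm).
Layer 1020–890 hPa: Δp = 130 hPa = 13000 Pa, q̄ = 0.0145 kg/kg → 0.0145 × 13000 / 9.8 = 19.23 mm
Layer 890–470 hPa: Δp = 420 hPa = 42000 Pa, q̄ = 0.00458 kg/kg → 0.00458 × 42000 / 9.8 = 19.63 mm
Layer 470–430 hPa: Δp = 40 hPa = 4000 Pa, q̄ = 0.00135 kg/kg → 0.00135 × 4000 / 9.8 = 0.55 mm
Layer 430–350 hPa: Δp = 80 hPa = 8000 Pa, q̄ = 0.00124 kg/kg → 0.00124 × 8000 / 9.8 = 1.01 mm
PW = 19.23 + 19.63 + 0.55 + 1.01 = 40.42 ≈ 40.4 mm.
Rainfall = ε × PW = 0.45 × 40.4 = 18.2 mm.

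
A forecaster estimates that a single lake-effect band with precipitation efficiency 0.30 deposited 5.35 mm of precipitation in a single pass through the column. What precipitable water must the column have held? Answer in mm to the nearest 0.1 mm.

PW = precipitation / ε = 5.35 / 0.30 = 17.8 mm.

PW ≈ 17.8 mm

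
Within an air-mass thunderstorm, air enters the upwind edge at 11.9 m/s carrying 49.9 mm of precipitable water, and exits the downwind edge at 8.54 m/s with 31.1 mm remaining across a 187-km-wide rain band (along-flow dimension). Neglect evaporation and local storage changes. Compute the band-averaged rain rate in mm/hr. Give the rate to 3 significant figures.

Column moisture flux per unit crosswind length is F = V × PW.
Inflow: F_in = 11.9 × 49.9 = 593.81 mm·m/s
Outflow: F_out = 8.54 × 31.1 = 265.594 mm·m/s
Steady-state rate R = (F_in − F_out)/L = (593.81 − 265.594) / 187000 m = 1.755e-03 mm/s.
R = 1.755e-03 × 3600 = 6.32 mm/hr.

R ≈ 6.32 mm/hr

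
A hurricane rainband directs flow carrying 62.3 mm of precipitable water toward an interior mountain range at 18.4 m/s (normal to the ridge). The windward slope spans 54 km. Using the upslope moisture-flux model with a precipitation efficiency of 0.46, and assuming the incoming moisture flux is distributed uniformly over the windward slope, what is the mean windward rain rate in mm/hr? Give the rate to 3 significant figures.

Incoming column moisture flux per unit ridge length: F = V × PW = 18.4 × 62.3 = 1146.32 mm·m/s.
Spread over the 54 km slope with efficiency ε = 0.46: R = ε·F/W = 0.46 × 1146.32 / 54000 m = 9.765e-03 mm/s.
R = 9.765e-03 × 3600 = 35.2 mm/hr.

R ≈ 35.2 mm/hr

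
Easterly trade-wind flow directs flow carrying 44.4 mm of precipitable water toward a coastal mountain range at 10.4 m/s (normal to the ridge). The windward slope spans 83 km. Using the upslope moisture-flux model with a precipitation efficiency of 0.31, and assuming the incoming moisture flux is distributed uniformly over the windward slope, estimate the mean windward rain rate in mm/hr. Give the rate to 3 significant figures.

Incoming column moisture flux per unit ridge length: F = V × PW = 10.4 × 44.4 = 461.76 mm·m/s.
Spread over the 83 km slope with efficiency ε = 0.31: R = ε·F/W = 0.31 × 461.76 / 83000 m = 1.725e-03 mm/s.
R = 1.725e-03 × 3600 = 6.21 mm/hr.

R ≈ 6.21 mm/hr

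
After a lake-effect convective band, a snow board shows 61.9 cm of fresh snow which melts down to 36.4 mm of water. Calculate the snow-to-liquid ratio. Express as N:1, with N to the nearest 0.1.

ratio ≈ 17.0

Ratio = snow depth / SWE = 619 mm / 36.4 mm = 17.0, i.e. 17.0:1.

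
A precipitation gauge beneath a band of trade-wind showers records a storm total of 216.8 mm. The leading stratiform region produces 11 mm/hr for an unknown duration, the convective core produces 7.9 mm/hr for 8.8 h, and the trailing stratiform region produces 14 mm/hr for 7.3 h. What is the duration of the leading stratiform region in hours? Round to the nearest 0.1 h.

duration ≈ 4.1 h

Known phases: 7.9 × 8.8 + 14 × 7.3 = 69.52 + 102.2 = 171.72 mm.
Remaining depth = 216.8 − 171.72 = 45.08 mm.
Duration = 45.08 / 11 = 4.1 h.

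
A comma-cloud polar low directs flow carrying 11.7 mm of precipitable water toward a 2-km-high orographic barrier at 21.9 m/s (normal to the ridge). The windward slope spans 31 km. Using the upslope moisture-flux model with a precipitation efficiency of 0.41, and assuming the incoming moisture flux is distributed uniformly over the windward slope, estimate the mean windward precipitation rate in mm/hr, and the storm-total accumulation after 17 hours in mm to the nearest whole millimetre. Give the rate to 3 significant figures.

Incoming column moisture flux per unit ridge length: F = V × PW = 21.9 × 11.7 = 256.23 mm·m/s.
Spread over the 31 km slope with efficiency ε = 0.41: R = ε·F/W = 0.41 × 256.23 / 31000 m = 3.389e-03 mm/s.
R = 3.389e-03 × 3600 = 12.2 mm/hr.
Over 17 h: total = 12.2 × 17 = 207.4 ≈ 207 mm.

R ≈ 12.2 mm/hr; total ≈ 207 mm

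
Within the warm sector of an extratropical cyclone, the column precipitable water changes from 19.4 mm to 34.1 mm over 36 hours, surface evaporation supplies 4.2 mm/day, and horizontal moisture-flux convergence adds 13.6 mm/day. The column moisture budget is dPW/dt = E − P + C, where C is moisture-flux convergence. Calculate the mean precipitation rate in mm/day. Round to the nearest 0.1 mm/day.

dPW/dt = (34.1 − 19.4) mm / (36/24 day) = +9.800 mm/day.
P = E + C − dPW/dt = 4.2 + (13.6) − (+9.800) = 8.0 mm/day.

P ≈ 8.0 mm/day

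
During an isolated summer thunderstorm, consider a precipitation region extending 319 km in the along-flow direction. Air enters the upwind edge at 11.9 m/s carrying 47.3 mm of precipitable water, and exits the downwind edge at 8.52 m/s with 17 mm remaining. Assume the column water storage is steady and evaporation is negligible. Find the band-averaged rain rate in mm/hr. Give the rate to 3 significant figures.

Column moisture flux per unit crosswind length is F = V × PW.
Inflow: F_in = 11.9 × 47.3 = 562.87 mm·m/s
Outflow: F_out = 8.52 × 17 = 144.84 mm·m/s
Steady-state rate R = (F_in − F_out)/L = (562.87 − 144.84) / 319000 m = 1.310e-03 mm/s.
R = 1.310e-03 × 3600 = 4.72 mm/hr.

R ≈ 4.72 mm/hr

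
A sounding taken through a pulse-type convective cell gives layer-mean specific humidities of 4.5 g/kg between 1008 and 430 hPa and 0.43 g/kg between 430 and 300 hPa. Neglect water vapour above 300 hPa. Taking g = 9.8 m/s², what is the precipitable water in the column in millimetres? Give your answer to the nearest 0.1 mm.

Precipitable water is the column-integrated vapour mass per unit area: PW = (1/g) Σ q̄ Δp, with q in kg/kg and Δp in Pa (1 kg/m² of water = 1 mm).
Layer 1008–430 hPa: Δp = 578 hPa = 57800 Pa, q̄ = 0.0045 kg/kg → 0.0045 × 57800 / 9.8 = 26.54 mm
Layer 430–300 hPa: Δp = 130 hPa = 13000 Pa, q̄ = 0.00043 kg/kg → 0.00043 × 13000 / 9.8 = 0.57 mm
PW = 26.54 + 0.57 = 27.11 ≈ 27.1 mm.

PW ≈ 27.1 mm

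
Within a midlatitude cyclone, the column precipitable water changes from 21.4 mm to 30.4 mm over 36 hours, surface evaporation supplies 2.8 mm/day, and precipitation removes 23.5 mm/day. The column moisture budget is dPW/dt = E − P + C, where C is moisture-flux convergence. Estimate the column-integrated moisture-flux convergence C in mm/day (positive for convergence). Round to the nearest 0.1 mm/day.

C ≈ 26.7 mm/day

dPW/dt = (30.4 − 21.4) mm / (36/24 day) = +6.000 mm/day.
C = dPW/dt − E + P = (+6.000) − 2.8 + 23.5 = 26.7 mm/day.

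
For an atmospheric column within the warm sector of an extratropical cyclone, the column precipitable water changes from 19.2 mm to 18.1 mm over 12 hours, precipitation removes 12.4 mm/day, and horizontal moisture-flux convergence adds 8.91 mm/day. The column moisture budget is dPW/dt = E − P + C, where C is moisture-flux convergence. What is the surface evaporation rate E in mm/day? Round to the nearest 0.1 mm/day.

dPW/dt = (18.1 − 19.2) mm / (12/24 day) = -2.200 mm/day.
E = dPW/dt + P − C = (-2.200) + 12.4 − (8.91) = 1.3 mm/day.

E ≈ 1.3 mm/day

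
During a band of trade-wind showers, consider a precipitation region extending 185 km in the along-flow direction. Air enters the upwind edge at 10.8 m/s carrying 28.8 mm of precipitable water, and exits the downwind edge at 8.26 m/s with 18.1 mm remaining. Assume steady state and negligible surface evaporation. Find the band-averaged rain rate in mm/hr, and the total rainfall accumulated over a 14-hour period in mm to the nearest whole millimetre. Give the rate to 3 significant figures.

Column moisture flux per unit crosswind length is F = V × PW.
Inflow: F_in = 10.8 × 28.8 = 311.04 mm·m/s
Outflow: F_out = 8.26 × 18.1 = 149.506 mm·m/s
Steady-state rate R = (F_in − F_out)/L = (311.04 − 149.506) / 185000 m = 8.732e-04 mm/s.
R = 8.732e-04 × 3600 = 3.14 mm/hr.
Over 14 h: total = 3.14 × 14 = 43.96 ≈ 44 mm.

R ≈ 3.14 mm/hr; total ≈ 44 mm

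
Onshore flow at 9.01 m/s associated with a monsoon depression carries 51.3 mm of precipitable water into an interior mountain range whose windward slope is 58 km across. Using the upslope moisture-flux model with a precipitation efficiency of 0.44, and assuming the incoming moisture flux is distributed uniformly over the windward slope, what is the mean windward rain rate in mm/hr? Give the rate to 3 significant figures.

Incoming column moisture flux per unit ridge length: F = V × PW = 9.01 × 51.3 = 462.213 mm·m/s.
Spread over the 58 km slope with efficiency ε = 0.44: R = ε·F/W = 0.44 × 462.213 / 58000 m = 3.506e-03 mm/s.
R = 3.506e-03 × 3600 = 12.6 mm/hr.

R ≈ 12.6 mm/hr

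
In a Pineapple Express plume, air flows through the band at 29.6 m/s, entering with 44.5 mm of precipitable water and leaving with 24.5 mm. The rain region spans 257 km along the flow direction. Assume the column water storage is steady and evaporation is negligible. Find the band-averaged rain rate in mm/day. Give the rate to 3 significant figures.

R ≈ 199 mm/day

Column moisture flux per unit crosswind length is F = V × PW.
Inflow: F_in = 29.6 × 44.5 = 1317.2 mm·m/s
Outflow: F_out = 29.6 × 24.5 = 725.2 mm·m/s
Steady-state rate R = (F_in − F_out)/L = (1317.2 − 725.2) / 257000 m = 2.304e-03 mm/s.
R = 2.304e-03 × 3600 × 24 = 199 mm/day.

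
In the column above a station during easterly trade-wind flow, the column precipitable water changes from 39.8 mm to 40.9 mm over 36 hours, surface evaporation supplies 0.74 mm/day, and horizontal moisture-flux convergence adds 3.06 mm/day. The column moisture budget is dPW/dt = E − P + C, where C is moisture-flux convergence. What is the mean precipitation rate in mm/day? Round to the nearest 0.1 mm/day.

dPW/dt = (40.9 − 39.8) mm / (36/24 day) = +0.733 mm/day.
P = E + C − dPW/dt = 0.74 + (3.06) − (+0.733) = 3.1 mm/day.

P ≈ 3.1 mm/day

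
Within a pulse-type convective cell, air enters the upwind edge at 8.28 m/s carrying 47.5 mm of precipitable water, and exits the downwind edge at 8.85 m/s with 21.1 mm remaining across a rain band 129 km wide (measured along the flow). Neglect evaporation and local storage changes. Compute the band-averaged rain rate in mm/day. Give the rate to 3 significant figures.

R ≈ 138 mm/day

Column moisture flux per unit crosswind length is F = V × PW.
Inflow: F_in = 8.28 × 47.5 = 393.3 mm·m/s
Outflow: F_out = 8.85 × 21.1 = 186.735 mm·m/s
Steady-state rate R = (F_in − F_out)/L = (393.3 − 186.735) / 129000 m = 1.601e-03 mm/s.
R = 1.601e-03 × 3600 × 24 = 138 mm/day.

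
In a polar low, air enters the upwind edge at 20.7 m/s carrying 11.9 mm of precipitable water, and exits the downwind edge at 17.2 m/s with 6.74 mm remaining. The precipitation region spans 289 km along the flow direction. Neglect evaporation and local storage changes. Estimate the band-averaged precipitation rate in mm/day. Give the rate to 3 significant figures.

Column moisture flux per unit crosswind length is F = V × PW.
Inflow: F_in = 20.7 × 11.9 = 246.33 mm·m/s
Outflow: F_out = 17.2 × 6.74 = 115.928 mm·m/s
Steady-state rate R = (F_in − F_out)/L = (246.33 − 115.928) / 289000 m = 4.512e-04 mm/s.
R = 4.512e-04 × 3600 × 24 = 39.0 mm/day.

R ≈ 39.0 mm/day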